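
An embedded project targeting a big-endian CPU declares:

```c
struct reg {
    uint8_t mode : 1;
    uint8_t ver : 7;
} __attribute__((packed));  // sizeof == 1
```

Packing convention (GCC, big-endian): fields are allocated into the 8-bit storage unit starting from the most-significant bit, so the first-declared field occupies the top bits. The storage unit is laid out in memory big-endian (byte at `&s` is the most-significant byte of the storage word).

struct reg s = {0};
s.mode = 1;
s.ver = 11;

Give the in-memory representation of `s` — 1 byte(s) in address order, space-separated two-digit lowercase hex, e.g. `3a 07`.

8b

[7+:1] mode=1 & 0x1 = 0x1; word=0x80
[0+:7] ver=11 & 0x7f = 0xb; word=0x8b
word = 0x8b → big-endian bytes:
  [0]=0x8b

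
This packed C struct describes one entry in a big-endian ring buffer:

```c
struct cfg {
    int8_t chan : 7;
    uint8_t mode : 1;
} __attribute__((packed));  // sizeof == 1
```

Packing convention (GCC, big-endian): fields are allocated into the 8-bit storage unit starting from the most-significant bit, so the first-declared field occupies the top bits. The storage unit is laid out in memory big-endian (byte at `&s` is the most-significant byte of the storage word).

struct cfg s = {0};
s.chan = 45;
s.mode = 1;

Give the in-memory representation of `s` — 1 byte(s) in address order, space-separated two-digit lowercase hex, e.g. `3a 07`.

5b

chan (7b) val=45 bits=0x2d at bit 1: 0x5a
mode (1b) val=1 bits=0x1 at bit 0: 0x5b
word = 0x5b → big-endian bytes:
  [0]=0x5b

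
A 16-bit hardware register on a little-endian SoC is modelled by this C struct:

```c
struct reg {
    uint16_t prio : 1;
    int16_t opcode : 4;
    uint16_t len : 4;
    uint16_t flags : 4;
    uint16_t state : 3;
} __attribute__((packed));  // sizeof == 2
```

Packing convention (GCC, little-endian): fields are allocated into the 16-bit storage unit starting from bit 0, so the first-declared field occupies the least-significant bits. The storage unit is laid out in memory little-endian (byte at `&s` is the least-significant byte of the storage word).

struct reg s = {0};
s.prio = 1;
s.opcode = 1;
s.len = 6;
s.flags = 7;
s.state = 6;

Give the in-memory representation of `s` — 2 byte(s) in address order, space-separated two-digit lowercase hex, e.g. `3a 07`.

c3 ce

prio:1 = 1 → 0x1 << 0 → word 0x0001
opcode:4 = 1 → 0x1 << 1 → word 0x0003
len:4 = 6 → 0x6 << 5 → word 0x00c3
flags:4 = 7 → 0x7 << 9 → word 0x0ec3
state:3 = 6 → 0x6 << 13 → word 0xcec3
word = 0xcec3 → little-endian bytes:
  [0]=0xc3  [1]=0xce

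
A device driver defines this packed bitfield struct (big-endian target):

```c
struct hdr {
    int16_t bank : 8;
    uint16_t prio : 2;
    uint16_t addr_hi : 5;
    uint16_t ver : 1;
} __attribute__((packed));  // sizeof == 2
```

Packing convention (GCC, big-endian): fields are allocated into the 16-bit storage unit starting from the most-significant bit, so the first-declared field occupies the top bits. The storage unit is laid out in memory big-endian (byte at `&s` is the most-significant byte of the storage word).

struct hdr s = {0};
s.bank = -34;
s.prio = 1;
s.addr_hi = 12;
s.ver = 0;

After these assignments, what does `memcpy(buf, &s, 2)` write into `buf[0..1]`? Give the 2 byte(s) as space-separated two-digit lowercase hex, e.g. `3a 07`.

de 58

bank (8b) val=-34 bits=0xde at bit 8: 0xde00
prio (2b) val=1 bits=0x1 at bit 6: 0xde40
addr_hi (5b) val=12 bits=0xc at bit 1: 0xde58
ver (1b) val=0 bits=0x0 at bit 0: 0xde58
word = 0xde58 → big-endian bytes:
  [0]=0xde  [1]=0x58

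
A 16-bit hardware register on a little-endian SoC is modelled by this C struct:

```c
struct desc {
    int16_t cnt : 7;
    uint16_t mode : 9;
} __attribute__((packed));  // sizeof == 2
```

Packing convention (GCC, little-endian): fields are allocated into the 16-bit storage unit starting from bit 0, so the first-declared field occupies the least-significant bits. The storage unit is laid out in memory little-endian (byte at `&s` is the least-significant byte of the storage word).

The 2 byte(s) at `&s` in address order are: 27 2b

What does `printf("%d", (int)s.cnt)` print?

39

[0]=0x27 [1]=0x2b (little-endian) → word 0x2b27
cnt:7 @ bit 0 → (0x2b27>>0)&0x7f = 0x27  ←
mode:9 @ bit 7 → (0x2b27>>7)&0x1ff = 0x56
cnt signed 7b, MSB=0: value = 39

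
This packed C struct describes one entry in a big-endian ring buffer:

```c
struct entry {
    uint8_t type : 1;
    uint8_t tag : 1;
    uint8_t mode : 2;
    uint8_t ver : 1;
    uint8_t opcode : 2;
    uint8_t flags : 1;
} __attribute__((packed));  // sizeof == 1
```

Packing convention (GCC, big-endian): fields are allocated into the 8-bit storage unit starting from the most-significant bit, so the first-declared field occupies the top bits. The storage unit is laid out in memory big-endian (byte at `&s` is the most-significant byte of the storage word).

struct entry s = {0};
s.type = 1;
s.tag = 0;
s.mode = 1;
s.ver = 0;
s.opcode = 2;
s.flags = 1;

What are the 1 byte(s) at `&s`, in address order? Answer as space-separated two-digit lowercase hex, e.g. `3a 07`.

type:1 = 1 → 0x1 << 7 → word 0x80
tag:1 = 0 → 0x0 << 6 → word 0x80
mode:2 = 1 → 0x1 << 4 → word 0x90
ver:1 = 0 → 0x0 << 3 → word 0x90
opcode:2 = 2 → 0x2 << 1 → word 0x94
flags:1 = 1 → 0x1 << 0 → word 0x95
word = 0x95 → big-endian bytes:
  [0]=0x95

95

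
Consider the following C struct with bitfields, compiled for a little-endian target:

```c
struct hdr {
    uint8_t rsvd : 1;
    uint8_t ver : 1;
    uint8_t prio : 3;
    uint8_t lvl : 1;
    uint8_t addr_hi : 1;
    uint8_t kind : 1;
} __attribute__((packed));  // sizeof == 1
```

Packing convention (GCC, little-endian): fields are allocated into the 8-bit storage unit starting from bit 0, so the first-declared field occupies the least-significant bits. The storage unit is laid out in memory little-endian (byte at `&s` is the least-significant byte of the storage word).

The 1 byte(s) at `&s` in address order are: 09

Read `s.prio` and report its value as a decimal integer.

2

[0]=0x09 (little-endian) → word 0x09
rsvd:1 @ bit 0 → (0x09>>0)&0x1 = 0x1
ver:1 @ bit 1 → (0x09>>1)&0x1 = 0x0
prio:3 @ bit 2 → (0x09>>2)&0x7 = 0x2  ←
lvl:1 @ bit 5 → (0x09>>5)&0x1 = 0x0
addr_hi:1 @ bit 6 → (0x09>>6)&0x1 = 0x0
kind:1 @ bit 7 → (0x09>>7)&0x1 = 0x0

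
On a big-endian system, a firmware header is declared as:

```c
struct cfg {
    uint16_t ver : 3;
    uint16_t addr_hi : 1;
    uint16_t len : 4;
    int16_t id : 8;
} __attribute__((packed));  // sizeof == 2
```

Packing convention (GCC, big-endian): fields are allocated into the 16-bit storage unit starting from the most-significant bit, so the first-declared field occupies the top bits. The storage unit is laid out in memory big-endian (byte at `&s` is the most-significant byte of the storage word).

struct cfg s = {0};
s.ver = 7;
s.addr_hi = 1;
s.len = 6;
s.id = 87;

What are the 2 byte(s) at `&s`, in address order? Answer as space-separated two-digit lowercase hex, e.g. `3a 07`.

ver (3b) val=7 bits=0x7 at bit 13: 0xe000
addr_hi (1b) val=1 bits=0x1 at bit 12: 0xf000
len (4b) val=6 bits=0x6 at bit 8: 0xf600
id (8b) val=87 bits=0x57 at bit 0: 0xf657
word = 0xf657 → big-endian bytes:
  [0]=0xf6  [1]=0x57

f6 57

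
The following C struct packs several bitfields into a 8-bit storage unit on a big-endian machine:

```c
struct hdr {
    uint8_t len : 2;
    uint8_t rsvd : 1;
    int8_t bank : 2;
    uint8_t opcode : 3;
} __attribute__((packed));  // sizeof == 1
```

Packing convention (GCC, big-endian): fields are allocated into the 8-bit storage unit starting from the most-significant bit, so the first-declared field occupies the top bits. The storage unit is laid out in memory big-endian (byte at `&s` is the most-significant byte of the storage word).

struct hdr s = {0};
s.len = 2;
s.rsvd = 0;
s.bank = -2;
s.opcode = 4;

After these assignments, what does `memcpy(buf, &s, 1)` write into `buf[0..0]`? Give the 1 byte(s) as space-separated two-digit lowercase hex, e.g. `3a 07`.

len (2b) val=2 bits=0x2 at bit 6: 0x80
rsvd (1b) val=0 bits=0x0 at bit 5: 0x80
bank (2b) val=-2 bits=0x2 at bit 3: 0x90
opcode (3b) val=4 bits=0x4 at bit 0: 0x94
word = 0x94 → big-endian bytes:
  [0]=0x94

94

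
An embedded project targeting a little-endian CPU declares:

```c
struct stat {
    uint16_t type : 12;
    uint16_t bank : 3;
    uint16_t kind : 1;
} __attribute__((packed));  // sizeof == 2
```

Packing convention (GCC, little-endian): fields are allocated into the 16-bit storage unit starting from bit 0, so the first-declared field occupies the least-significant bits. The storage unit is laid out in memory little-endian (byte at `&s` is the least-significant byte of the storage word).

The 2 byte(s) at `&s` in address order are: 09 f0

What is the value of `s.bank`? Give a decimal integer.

[0]=0x09 [1]=0xf0 (little-endian) → word 0xf009
type:12 @ bit 0 → (0xf009>>0)&0xfff = 0x9
bank:3 @ bit 12 → (0xf009>>12)&0x7 = 0x7  ←
kind:1 @ bit 15 → (0xf009>>15)&0x1 = 0x1

7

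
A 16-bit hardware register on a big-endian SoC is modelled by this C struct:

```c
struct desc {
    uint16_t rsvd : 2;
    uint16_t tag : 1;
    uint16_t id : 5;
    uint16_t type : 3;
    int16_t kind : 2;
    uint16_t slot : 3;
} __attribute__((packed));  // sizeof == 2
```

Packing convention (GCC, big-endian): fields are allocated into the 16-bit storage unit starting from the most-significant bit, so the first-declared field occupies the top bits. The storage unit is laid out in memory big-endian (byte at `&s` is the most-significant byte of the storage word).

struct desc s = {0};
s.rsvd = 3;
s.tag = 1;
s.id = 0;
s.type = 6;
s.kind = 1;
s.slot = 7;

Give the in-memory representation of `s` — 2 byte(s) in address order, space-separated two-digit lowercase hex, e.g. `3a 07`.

e0 cf

[14+:2] rsvd=3 & 0x3 = 0x3; word=0xc000
[13+:1] tag=1 & 0x1 = 0x1; word=0xe000
[8+:5] id=0 & 0x1f = 0x0; word=0xe000
[5+:3] type=6 & 0x7 = 0x6; word=0xe0c0
[3+:2] kind=1 & 0x3 = 0x1; word=0xe0c8
[0+:3] slot=7 & 0x7 = 0x7; word=0xe0cf
word = 0xe0cf → big-endian bytes:
  [0]=0xe0  [1]=0xcf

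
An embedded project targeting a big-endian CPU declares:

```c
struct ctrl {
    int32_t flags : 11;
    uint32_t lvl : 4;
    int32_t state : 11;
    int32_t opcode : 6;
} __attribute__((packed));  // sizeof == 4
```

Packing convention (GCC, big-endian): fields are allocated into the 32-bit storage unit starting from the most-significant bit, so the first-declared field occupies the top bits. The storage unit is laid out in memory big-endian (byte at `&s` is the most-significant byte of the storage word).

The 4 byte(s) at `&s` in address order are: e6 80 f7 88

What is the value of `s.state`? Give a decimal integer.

[0]=0xe6 [1]=0x80 [2]=0xf7 [3]=0x88 (big-endian) → word 0xe680f788
flags [21+:11] = (word>>21) & 0x7ff = 1844
lvl [17+:4] = (word>>17) & 0xf = 0
state [6+:11] = (word>>6) & 0x7ff = 990  ←
opcode [0+:6] = (word>>0) & 0x3f = 8
state signed 11b, MSB=0: value = 990

990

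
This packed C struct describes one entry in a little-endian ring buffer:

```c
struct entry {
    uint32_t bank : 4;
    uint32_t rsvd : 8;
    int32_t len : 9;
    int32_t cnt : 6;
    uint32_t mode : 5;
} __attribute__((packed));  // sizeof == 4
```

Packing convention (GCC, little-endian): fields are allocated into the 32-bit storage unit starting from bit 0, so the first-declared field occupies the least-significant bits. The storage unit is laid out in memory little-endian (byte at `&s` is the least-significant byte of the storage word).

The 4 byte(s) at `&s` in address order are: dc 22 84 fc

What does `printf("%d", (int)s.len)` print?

66

[0]=0xdc [1]=0x22 [2]=0x84 [3]=0xfc (little-endian) → word 0xfc8422dc
bank:4 @ bit 0 → (0xfc8422dc>>0)&0xf = 0xc
rsvd:8 @ bit 4 → (0xfc8422dc>>4)&0xff = 0x2d
len:9 @ bit 12 → (0xfc8422dc>>12)&0x1ff = 0x42  ←
cnt:6 @ bit 21 → (0xfc8422dc>>21)&0x3f = 0x24
mode:5 @ bit 27 → (0xfc8422dc>>27)&0x1f = 0x1f
len signed 9b, MSB=0: value = 66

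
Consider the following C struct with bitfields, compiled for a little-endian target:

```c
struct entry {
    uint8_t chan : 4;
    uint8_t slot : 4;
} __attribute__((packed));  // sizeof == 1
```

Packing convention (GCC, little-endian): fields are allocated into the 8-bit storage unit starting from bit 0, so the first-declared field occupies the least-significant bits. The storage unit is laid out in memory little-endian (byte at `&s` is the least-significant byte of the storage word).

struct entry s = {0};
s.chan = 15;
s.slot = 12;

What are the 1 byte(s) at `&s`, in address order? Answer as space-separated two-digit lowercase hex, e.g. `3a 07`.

cf

chan:4 = 15 → 0xf << 0 → word 0x0f
slot:4 = 12 → 0xc << 4 → word 0xcf
word = 0xcf → little-endian bytes:
  [0]=0xcf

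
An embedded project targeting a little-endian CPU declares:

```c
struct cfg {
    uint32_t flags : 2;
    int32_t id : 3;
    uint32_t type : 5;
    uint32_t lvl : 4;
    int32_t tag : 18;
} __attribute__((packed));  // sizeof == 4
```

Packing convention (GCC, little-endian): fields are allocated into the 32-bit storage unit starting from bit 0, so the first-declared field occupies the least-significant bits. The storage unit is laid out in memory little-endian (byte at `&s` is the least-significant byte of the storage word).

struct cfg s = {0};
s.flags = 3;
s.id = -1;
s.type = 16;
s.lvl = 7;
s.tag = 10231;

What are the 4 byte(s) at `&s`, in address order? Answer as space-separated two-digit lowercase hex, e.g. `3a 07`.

1f de fd 09

flags (2b) val=3 bits=0x3 at bit 0: 0x00000003
id (3b) val=-1 bits=0x7 at bit 2: 0x0000001f
type (5b) val=16 bits=0x10 at bit 5: 0x0000021f
lvl (4b) val=7 bits=0x7 at bit 10: 0x00001e1f
tag (18b) val=10231 bits=0x27f7 at bit 14: 0x09fdde1f
word = 0x09fdde1f → little-endian bytes:
  [0]=0x1f  [1]=0xde  [2]=0xfd  [3]=0x09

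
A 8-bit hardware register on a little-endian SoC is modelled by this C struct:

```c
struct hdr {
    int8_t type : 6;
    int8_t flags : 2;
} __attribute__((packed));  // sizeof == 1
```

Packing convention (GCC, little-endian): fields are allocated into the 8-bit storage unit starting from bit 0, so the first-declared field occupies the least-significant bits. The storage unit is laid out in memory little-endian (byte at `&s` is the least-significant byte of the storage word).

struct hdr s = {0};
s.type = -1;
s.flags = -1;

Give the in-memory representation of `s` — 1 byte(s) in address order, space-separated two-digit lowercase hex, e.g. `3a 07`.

ff

[0+:6] type=-1 & 0x3f = 0x3f; word=0x3f
[6+:2] flags=-1 & 0x3 = 0x3; word=0xff
word = 0xff → little-endian bytes:
  [0]=0xff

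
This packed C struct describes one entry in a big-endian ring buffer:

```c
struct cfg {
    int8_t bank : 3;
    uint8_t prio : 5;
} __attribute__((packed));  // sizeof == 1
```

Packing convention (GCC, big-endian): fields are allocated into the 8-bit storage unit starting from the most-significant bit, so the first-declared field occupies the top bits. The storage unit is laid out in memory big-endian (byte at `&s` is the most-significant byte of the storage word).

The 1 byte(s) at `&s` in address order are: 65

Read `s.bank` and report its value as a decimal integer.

[0]=0x65 (big-endian) → word 0x65
bank:3 @ bit 5 → (0x65>>5)&0x7 = 0x3  ←
prio:5 @ bit 0 → (0x65>>0)&0x1f = 0x5
bank signed 3b, MSB=0: value = 3

3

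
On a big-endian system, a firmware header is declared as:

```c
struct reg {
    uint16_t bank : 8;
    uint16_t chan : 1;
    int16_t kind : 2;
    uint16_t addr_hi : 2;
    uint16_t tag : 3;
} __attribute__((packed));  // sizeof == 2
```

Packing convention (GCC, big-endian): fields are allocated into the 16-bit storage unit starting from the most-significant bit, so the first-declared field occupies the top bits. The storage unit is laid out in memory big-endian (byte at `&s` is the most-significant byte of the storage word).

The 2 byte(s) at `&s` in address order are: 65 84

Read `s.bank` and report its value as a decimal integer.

[0]=0x65 [1]=0x84 (big-endian) → word 0x6584
bank [8+:8] = (word>>8) & 0xff = 101  ←
chan [7+:1] = (word>>7) & 0x1 = 1
kind [5+:2] = (word>>5) & 0x3 = 0
addr_hi [3+:2] = (word>>3) & 0x3 = 0
tag [0+:3] = (word>>0) & 0x7 = 4

101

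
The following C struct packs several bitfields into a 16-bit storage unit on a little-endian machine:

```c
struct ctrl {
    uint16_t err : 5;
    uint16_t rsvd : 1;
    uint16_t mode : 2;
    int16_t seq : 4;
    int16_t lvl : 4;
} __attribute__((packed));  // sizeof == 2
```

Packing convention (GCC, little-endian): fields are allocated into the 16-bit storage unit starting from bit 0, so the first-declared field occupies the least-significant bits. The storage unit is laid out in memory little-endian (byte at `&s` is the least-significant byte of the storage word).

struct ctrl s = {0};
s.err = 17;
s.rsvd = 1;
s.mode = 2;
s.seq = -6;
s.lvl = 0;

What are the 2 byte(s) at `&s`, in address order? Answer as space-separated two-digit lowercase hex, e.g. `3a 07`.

b1 0a

err:5 = 17 → 0x11 << 0 → word 0x0011
rsvd:1 = 1 → 0x1 << 5 → word 0x0031
mode:2 = 2 → 0x2 << 6 → word 0x00b1
seq:4 = -6 → 0xa << 8 → word 0x0ab1
lvl:4 = 0 → 0x0 << 12 → word 0x0ab1
word = 0x0ab1 → little-endian bytes:
  [0]=0xb1  [1]=0x0a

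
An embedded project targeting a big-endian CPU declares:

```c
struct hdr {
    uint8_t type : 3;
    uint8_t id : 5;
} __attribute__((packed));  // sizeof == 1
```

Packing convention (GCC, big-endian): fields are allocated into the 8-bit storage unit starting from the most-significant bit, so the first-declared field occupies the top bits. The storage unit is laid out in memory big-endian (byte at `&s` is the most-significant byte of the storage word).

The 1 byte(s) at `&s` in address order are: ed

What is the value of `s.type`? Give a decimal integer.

7

[0]=0xed (big-endian) → word 0xed
type:3 @ bit 5 → (0xed>>5)&0x7 = 0x7  ←
id:5 @ bit 0 → (0xed>>0)&0x1f = 0xd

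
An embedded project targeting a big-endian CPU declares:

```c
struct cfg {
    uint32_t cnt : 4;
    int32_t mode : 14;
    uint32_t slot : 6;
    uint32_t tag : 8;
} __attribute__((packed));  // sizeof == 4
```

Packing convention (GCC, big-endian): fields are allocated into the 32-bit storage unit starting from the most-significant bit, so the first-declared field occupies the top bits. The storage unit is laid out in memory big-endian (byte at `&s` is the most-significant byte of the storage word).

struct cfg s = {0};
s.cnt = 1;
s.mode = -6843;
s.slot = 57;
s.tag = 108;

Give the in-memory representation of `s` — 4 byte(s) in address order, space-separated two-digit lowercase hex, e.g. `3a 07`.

19 51 79 6c

cnt (4b) val=1 bits=0x1 at bit 28: 0x10000000
mode (14b) val=-6843 bits=0x2545 at bit 14: 0x19514000
slot (6b) val=57 bits=0x39 at bit 8: 0x19517900
tag (8b) val=108 bits=0x6c at bit 0: 0x1951796c
word = 0x1951796c → big-endian bytes:
  [0]=0x19  [1]=0x51  [2]=0x79  [3]=0x6c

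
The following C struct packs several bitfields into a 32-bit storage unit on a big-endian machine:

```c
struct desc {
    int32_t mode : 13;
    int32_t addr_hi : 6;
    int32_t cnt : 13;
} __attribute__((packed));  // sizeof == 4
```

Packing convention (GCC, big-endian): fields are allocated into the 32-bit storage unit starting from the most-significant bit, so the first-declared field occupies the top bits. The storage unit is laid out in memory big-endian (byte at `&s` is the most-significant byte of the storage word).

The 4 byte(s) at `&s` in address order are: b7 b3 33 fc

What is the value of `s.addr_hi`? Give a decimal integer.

[0]=0xb7 [1]=0xb3 [2]=0x33 [3]=0xfc (big-endian) → word 0xb7b333fc
mode [19+:13] = (word>>19) & 0x1fff = 5878
addr_hi [13+:6] = (word>>13) & 0x3f = 25  ←
cnt [0+:13] = (word>>0) & 0x1fff = 5116
addr_hi signed 6b, MSB=0: value = 25

25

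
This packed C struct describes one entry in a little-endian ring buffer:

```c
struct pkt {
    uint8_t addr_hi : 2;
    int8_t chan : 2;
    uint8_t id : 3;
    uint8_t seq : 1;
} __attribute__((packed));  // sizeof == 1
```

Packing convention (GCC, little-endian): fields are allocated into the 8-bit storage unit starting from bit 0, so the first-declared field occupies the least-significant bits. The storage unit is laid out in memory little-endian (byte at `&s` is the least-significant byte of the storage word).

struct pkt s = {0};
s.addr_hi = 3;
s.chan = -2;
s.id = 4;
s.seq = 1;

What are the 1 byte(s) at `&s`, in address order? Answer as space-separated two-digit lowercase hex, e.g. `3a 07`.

addr_hi (2b) val=3 bits=0x3 at bit 0: 0x03
chan (2b) val=-2 bits=0x2 at bit 2: 0x0b
id (3b) val=4 bits=0x4 at bit 4: 0x4b
seq (1b) val=1 bits=0x1 at bit 7: 0xcb
word = 0xcb → little-endian bytes:
  [0]=0xcb

cb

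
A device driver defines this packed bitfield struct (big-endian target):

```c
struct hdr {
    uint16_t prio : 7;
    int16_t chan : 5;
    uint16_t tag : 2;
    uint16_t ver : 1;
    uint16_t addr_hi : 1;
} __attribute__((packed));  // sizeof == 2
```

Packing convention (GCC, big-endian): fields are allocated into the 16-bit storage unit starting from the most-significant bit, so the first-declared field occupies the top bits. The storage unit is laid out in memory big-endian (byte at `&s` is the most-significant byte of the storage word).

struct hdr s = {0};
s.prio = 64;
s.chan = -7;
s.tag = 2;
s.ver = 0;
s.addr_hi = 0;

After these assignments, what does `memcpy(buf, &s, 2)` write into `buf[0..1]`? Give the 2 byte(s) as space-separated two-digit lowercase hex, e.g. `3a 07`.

prio:7 = 64 → 0x40 << 9 → word 0x8000
chan:5 = -7 → 0x19 << 4 → word 0x8190
tag:2 = 2 → 0x2 << 2 → word 0x8198
ver:1 = 0 → 0x0 << 1 → word 0x8198
addr_hi:1 = 0 → 0x0 << 0 → word 0x8198
word = 0x8198 → big-endian bytes:
  [0]=0x81  [1]=0x98

81 98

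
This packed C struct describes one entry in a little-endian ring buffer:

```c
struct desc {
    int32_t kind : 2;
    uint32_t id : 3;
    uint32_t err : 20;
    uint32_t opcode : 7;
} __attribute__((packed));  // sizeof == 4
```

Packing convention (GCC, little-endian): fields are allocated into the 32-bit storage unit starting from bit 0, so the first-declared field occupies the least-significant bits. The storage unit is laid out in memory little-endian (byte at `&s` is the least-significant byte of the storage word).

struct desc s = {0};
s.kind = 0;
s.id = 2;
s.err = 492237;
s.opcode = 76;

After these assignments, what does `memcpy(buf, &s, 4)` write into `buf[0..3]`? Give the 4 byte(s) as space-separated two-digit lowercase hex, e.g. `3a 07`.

a8 59 f0 98

kind:2 = 0 → 0x0 << 0 → word 0x00000000
id:3 = 2 → 0x2 << 2 → word 0x00000008
err:20 = 492237 → 0x782cd << 5 → word 0x00f059a8
opcode:7 = 76 → 0x4c << 25 → word 0x98f059a8
word = 0x98f059a8 → little-endian bytes:
  [0]=0xa8  [1]=0x59  [2]=0xf0  [3]=0x98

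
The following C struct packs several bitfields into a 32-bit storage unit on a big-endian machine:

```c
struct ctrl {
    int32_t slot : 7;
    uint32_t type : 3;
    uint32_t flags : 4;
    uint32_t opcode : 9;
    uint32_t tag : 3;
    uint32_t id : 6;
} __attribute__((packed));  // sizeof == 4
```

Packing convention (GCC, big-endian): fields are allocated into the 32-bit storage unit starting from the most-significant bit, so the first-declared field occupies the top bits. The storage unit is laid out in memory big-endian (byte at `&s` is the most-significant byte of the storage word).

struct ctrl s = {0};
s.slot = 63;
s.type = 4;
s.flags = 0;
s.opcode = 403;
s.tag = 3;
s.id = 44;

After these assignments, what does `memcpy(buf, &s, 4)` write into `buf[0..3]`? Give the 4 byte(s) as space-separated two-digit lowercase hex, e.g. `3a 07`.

7f 03 26 ec

slot:7 = 63 → 0x3f << 25 → word 0x7e000000
type:3 = 4 → 0x4 << 22 → word 0x7f000000
flags:4 = 0 → 0x0 << 18 → word 0x7f000000
opcode:9 = 403 → 0x193 << 9 → word 0x7f032600
tag:3 = 3 → 0x3 << 6 → word 0x7f0326c0
id:6 = 44 → 0x2c << 0 → word 0x7f0326ec
word = 0x7f0326ec → big-endian bytes:
  [0]=0x7f  [1]=0x03  [2]=0x26  [3]=0xec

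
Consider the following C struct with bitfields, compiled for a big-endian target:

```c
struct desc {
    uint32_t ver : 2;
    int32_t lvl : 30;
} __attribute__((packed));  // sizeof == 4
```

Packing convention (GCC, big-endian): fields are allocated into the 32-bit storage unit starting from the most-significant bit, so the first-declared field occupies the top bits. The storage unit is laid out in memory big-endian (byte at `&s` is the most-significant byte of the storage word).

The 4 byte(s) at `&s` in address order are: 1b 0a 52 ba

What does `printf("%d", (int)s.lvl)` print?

453661370

[0]=0x1b [1]=0x0a [2]=0x52 [3]=0xba (big-endian) → word 0x1b0a52ba
ver [30+:2] = (word>>30) & 0x3 = 0
lvl [0+:30] = (word>>0) & 0x3fffffff = 453661370  ←
lvl signed 30b, MSB=0: value = 453661370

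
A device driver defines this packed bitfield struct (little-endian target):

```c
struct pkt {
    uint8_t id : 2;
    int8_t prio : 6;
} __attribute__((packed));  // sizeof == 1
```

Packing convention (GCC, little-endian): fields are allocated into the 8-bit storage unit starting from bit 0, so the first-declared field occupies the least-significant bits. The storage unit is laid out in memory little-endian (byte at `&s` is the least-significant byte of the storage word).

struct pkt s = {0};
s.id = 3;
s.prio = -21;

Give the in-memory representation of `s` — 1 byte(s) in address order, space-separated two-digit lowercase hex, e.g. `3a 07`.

id:2 = 3 → 0x3 << 0 → word 0x03
prio:6 = -21 → 0x2b << 2 → word 0xaf
word = 0xaf → little-endian bytes:
  [0]=0xaf

af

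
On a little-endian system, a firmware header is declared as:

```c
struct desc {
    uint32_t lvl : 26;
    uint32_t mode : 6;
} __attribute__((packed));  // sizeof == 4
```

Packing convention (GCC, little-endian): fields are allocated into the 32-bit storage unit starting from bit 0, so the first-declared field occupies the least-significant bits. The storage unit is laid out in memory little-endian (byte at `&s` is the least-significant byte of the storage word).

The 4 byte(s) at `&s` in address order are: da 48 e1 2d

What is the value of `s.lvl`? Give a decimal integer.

[0]=0xda [1]=0x48 [2]=0xe1 [3]=0x2d (little-endian) → word 0x2de148da
lvl [0+:26] = (word>>0) & 0x3ffffff = 31541466  ←
mode [26+:6] = (word>>26) & 0x3f = 11

31541466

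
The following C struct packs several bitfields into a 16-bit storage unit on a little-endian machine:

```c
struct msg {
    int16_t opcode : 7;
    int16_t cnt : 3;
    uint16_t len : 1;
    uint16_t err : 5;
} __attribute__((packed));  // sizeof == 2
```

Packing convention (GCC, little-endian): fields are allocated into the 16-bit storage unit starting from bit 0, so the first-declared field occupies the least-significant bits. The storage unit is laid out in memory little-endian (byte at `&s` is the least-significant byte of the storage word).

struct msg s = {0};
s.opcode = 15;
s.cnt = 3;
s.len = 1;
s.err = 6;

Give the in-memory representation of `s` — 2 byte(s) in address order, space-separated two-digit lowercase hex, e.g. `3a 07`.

opcode:7 = 15 → 0xf << 0 → word 0x000f
cnt:3 = 3 → 0x3 << 7 → word 0x018f
len:1 = 1 → 0x1 << 10 → word 0x058f
err:5 = 6 → 0x6 << 11 → word 0x358f
word = 0x358f → little-endian bytes:
  [0]=0x8f  [1]=0x35

8f 35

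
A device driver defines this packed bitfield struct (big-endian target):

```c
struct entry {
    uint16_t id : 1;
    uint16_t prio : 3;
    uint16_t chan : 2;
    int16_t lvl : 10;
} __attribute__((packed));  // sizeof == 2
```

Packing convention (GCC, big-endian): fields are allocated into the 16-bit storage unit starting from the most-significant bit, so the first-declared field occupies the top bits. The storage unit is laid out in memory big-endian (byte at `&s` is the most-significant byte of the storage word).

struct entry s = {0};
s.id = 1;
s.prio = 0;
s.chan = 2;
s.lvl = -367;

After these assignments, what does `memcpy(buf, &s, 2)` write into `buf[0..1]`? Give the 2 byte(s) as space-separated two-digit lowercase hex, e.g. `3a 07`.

8a 91

id:1 = 1 → 0x1 << 15 → word 0x8000
prio:3 = 0 → 0x0 << 12 → word 0x8000
chan:2 = 2 → 0x2 << 10 → word 0x8800
lvl:10 = -367 → 0x291 << 0 → word 0x8a91
word = 0x8a91 → big-endian bytes:
  [0]=0x8a  [1]=0x91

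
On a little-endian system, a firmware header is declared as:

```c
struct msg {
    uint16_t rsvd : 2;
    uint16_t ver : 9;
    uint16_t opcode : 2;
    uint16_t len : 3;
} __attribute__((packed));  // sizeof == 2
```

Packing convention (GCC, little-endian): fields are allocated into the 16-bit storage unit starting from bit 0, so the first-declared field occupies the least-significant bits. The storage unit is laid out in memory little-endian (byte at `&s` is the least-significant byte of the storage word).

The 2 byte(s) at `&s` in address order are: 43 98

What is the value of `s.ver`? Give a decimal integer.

[0]=0x43 [1]=0x98 (little-endian) → word 0x9843
rsvd [0+:2] = (word>>0) & 0x3 = 3
ver [2+:9] = (word>>2) & 0x1ff = 16  ←
opcode [11+:2] = (word>>11) & 0x3 = 3
len [13+:3] = (word>>13) & 0x7 = 4

16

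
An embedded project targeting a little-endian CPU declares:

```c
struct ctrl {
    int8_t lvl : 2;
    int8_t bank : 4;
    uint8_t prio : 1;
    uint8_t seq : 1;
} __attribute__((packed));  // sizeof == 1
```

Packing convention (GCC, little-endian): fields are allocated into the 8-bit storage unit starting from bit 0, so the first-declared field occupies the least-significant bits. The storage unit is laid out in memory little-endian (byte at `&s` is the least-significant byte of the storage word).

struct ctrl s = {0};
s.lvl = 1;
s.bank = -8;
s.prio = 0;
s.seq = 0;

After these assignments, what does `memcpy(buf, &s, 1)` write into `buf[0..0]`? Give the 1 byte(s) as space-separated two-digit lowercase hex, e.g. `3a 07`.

21

lvl:2 = 1 → 0x1 << 0 → word 0x01
bank:4 = -8 → 0x8 << 2 → word 0x21
prio:1 = 0 → 0x0 << 6 → word 0x21
seq:1 = 0 → 0x0 << 7 → word 0x21
word = 0x21 → little-endian bytes:
  [0]=0x21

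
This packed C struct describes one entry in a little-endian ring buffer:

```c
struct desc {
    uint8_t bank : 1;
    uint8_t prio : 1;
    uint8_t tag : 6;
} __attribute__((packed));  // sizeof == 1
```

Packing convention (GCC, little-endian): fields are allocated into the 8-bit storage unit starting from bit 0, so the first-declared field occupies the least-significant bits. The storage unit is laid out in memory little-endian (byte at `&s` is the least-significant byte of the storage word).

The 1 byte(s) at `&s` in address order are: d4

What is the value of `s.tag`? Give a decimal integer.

[0]=0xd4 (little-endian) → word 0xd4
bank:1 @ bit 0 → (0xd4>>0)&0x1 = 0x0
prio:1 @ bit 1 → (0xd4>>1)&0x1 = 0x0
tag:6 @ bit 2 → (0xd4>>2)&0x3f = 0x35  ←

53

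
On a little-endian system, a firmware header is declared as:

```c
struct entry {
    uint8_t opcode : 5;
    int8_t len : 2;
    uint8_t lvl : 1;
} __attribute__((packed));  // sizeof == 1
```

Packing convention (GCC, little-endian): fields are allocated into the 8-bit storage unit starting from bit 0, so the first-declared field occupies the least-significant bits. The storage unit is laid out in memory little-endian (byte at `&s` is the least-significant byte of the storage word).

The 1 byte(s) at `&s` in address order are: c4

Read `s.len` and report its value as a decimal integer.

[0]=0xc4 (little-endian) → word 0xc4
opcode:5 @ bit 0 → (0xc4>>0)&0x1f = 0x4
len:2 @ bit 5 → (0xc4>>5)&0x3 = 0x2  ←
lvl:1 @ bit 7 → (0xc4>>7)&0x1 = 0x1
len signed 2b, MSB=1: 2 - 4 = -2

-2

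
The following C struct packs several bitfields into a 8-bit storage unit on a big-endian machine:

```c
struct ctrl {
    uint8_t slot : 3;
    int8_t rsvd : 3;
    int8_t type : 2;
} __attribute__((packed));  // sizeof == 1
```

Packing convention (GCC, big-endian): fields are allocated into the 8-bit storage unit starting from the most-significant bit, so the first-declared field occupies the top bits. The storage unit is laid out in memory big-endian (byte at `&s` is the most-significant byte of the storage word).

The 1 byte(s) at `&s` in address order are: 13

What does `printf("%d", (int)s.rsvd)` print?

-4

[0]=0x13 (big-endian) → word 0x13
slot:3 @ bit 5 → (0x13>>5)&0x7 = 0x0
rsvd:3 @ bit 2 → (0x13>>2)&0x7 = 0x4  ←
type:2 @ bit 0 → (0x13>>0)&0x3 = 0x3
rsvd signed 3b, MSB=1: 4 - 8 = -4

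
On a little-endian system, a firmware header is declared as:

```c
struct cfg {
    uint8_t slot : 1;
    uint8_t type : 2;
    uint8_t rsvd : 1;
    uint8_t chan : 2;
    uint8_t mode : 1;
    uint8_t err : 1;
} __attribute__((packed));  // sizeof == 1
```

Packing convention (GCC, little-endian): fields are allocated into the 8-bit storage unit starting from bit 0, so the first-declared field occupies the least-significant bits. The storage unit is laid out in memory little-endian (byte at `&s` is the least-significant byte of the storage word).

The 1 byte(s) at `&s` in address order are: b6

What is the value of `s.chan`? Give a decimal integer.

[0]=0xb6 (little-endian) → word 0xb6
slot [0+:1] = (word>>0) & 0x1 = 0
type [1+:2] = (word>>1) & 0x3 = 3
rsvd [3+:1] = (word>>3) & 0x1 = 0
chan [4+:2] = (word>>4) & 0x3 = 3  ←
mode [6+:1] = (word>>6) & 0x1 = 0
err [7+:1] = (word>>7) & 0x1 = 1

3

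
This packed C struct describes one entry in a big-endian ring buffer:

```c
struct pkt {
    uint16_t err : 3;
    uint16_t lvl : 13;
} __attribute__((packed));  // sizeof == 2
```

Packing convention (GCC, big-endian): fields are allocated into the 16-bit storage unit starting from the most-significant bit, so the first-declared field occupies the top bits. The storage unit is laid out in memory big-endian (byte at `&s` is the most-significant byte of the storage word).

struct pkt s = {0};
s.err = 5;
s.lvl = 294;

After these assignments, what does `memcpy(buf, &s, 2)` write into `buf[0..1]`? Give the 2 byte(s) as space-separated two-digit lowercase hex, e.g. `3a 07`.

err:3 = 5 → 0x5 << 13 → word 0xa000
lvl:13 = 294 → 0x126 << 0 → word 0xa126
word = 0xa126 → big-endian bytes:
  [0]=0xa1  [1]=0x26

a1 26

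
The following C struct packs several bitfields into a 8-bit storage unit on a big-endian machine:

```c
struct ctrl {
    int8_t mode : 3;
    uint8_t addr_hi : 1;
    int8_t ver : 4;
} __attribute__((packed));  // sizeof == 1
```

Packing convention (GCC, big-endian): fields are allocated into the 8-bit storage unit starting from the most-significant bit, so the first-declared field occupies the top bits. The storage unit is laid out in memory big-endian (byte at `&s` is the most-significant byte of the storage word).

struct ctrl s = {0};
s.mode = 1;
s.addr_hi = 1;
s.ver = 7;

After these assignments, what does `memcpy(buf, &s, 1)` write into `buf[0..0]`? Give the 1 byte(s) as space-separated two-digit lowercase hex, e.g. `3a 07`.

37

mode:3 = 1 → 0x1 << 5 → word 0x20
addr_hi:1 = 1 → 0x1 << 4 → word 0x30
ver:4 = 7 → 0x7 << 0 → word 0x37
word = 0x37 → big-endian bytes:
  [0]=0x37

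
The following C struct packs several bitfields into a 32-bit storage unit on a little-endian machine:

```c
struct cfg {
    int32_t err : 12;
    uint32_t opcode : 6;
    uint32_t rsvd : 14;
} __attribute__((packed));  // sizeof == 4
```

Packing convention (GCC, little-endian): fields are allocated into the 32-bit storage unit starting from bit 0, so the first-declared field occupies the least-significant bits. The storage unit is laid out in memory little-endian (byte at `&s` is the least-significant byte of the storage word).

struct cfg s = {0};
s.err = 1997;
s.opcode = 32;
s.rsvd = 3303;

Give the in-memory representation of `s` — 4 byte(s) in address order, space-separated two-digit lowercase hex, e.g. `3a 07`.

[0+:12] err=1997 & 0xfff = 0x7cd; word=0x000007cd
[12+:6] opcode=32 & 0x3f = 0x20; word=0x000207cd
[18+:14] rsvd=3303 & 0x3fff = 0xce7; word=0x339e07cd
word = 0x339e07cd → little-endian bytes:
  [0]=0xcd  [1]=0x07  [2]=0x9e  [3]=0x33

cd 07 9e 33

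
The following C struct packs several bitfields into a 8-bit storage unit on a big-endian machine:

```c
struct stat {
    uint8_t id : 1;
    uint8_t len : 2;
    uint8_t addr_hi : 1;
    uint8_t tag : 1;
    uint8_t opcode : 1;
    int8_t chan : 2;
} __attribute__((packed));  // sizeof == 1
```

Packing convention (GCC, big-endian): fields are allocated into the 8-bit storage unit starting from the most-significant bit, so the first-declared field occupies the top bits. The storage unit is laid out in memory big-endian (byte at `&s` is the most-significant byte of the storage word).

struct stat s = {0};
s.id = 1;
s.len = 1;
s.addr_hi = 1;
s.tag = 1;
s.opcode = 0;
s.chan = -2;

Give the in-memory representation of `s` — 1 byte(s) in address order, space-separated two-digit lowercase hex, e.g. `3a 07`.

[7+:1] id=1 & 0x1 = 0x1; word=0x80
[5+:2] len=1 & 0x3 = 0x1; word=0xa0
[4+:1] addr_hi=1 & 0x1 = 0x1; word=0xb0
[3+:1] tag=1 & 0x1 = 0x1; word=0xb8
[2+:1] opcode=0 & 0x1 = 0x0; word=0xb8
[0+:2] chan=-2 & 0x3 = 0x2; word=0xba
word = 0xba → big-endian bytes:
  [0]=0xba

ba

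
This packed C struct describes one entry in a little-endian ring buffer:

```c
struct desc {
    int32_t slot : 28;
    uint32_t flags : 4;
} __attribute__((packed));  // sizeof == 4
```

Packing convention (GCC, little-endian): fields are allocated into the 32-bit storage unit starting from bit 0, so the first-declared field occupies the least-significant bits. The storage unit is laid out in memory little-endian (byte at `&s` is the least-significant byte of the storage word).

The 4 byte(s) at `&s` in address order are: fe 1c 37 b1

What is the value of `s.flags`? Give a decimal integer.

11

[0]=0xfe [1]=0x1c [2]=0x37 [3]=0xb1 (little-endian) → word 0xb1371cfe
slot [0+:28] = (word>>0) & 0xfffffff = 20389118
flags [28+:4] = (word>>28) & 0xf = 11  ←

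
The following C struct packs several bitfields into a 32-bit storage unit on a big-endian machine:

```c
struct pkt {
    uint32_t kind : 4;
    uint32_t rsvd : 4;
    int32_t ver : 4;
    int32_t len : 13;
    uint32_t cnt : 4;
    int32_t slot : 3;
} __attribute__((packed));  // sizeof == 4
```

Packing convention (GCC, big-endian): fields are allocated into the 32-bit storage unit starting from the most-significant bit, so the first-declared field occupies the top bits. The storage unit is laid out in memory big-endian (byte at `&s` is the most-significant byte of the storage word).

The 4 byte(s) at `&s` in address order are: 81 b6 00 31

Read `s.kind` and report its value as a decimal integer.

8

[0]=0x81 [1]=0xb6 [2]=0x00 [3]=0x31 (big-endian) → word 0x81b60031
kind [28+:4] = (word>>28) & 0xf = 8  ←
rsvd [24+:4] = (word>>24) & 0xf = 1
ver [20+:4] = (word>>20) & 0xf = 11
len [7+:13] = (word>>7) & 0x1fff = 3072
cnt [3+:4] = (word>>3) & 0xf = 6
slot [0+:3] = (word>>0) & 0x7 = 1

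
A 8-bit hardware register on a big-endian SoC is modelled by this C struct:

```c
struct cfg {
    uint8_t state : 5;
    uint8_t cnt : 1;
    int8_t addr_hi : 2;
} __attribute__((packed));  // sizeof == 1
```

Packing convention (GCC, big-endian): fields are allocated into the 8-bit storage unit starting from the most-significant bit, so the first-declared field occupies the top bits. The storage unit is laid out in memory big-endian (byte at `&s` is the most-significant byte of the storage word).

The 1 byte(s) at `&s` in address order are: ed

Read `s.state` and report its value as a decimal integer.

[0]=0xed (big-endian) → word 0xed
state [3+:5] = (word>>3) & 0x1f = 29  ←
cnt [2+:1] = (word>>2) & 0x1 = 1
addr_hi [0+:2] = (word>>0) & 0x3 = 1

29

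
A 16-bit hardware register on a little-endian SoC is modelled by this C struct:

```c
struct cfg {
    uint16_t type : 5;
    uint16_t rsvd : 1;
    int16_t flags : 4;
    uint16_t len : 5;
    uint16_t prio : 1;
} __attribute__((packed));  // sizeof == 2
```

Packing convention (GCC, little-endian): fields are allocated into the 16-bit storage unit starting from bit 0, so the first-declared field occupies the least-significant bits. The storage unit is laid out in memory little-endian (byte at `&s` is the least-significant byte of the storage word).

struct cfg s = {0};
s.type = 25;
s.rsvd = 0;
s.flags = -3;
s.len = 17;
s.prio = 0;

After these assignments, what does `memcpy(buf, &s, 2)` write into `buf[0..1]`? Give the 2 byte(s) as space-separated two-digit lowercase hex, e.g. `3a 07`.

59 47

type (5b) val=25 bits=0x19 at bit 0: 0x0019
rsvd (1b) val=0 bits=0x0 at bit 5: 0x0019
flags (4b) val=-3 bits=0xd at bit 6: 0x0359
len (5b) val=17 bits=0x11 at bit 10: 0x4759
prio (1b) val=0 bits=0x0 at bit 15: 0x4759
word = 0x4759 → little-endian bytes:
  [0]=0x59  [1]=0x47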